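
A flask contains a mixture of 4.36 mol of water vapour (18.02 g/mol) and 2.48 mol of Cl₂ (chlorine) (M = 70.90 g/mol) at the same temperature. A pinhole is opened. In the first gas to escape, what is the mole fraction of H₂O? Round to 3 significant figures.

Rate_i ∝ x_i/√M_i (Graham's law weighted by mole fraction), so the effusate composition follows n_i/√M_i.
x_H₂O(eff) = (n_H₂O/√M_H₂O) / (n_H₂O/√M_H₂O + n_Cl₂/√M_Cl₂)
= (4.36/√18.02) / (4.36/√18.02 + 2.48/√70.90) = 1.027/(1.027 + 0.2945) = 0.777.

0.777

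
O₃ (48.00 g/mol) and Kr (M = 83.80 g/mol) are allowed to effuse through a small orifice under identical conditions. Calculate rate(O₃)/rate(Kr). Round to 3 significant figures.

1.32

Using Graham's law: rate_O₃/rate_Kr = √(M_Kr/M_O₃) = √(83.80/48.00) = √1.746 = 1.32.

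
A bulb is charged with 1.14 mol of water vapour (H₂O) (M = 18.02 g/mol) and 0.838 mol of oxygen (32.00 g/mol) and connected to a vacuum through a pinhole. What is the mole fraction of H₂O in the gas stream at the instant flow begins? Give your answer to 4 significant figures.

0.6445

The effusion rate of species i is ∝ p_i/√M_i ∝ n_i/√M_i.
So x_H₂O in the escaping gas = (n_H₂O/√M_H₂O) / Σ(n_i/√M_i)
= (1.14/√18.02) / (1.14/√18.02 + 0.838/√32.00) = 0.2686/(0.2686 + 0.1481) = 0.6445.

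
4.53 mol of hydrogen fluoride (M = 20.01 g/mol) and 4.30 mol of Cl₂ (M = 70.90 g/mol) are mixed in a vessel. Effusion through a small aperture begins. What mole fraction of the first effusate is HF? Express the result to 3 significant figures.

Each component's effusion rate ∝ (its partial pressure)·(1/√M) ∝ n_i/√M_i.
So x_HF in the escaping gas = (n_HF/√M_HF) / Σ(n_i/√M_i)
= (4.53/√20.01) / (4.53/√20.01 + 4.30/√70.90) = 1.013/(1.013 + 0.5107) = 0.665.

0.665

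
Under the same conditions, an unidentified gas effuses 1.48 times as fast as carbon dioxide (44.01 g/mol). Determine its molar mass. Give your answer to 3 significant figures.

From Graham's law, rate_X/rate_CO₂ = √(M_CO₂/M_X).
1.48 = √(44.01/M_X)
M_X = 44.01 / 1.48² = 44.01 / 2.190 = 20.1 g/mol

20.1 g/mol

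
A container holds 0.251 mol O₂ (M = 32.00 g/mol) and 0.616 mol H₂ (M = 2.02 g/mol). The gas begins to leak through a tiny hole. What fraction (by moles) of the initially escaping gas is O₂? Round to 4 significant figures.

0.09287

Effusion rate of each component ∝ n_i/√M_i (partial pressure × 1/√M).
Mole fraction of O₂ in the effusate = (n_O₂/√M_O₂) / (n_O₂/√M_O₂ + n_H₂/√M_H₂)
= (0.251/√32.00) / (0.251/√32.00 + 0.616/√2.02) = 0.04437/(0.04437 + 0.4334) = 0.09287.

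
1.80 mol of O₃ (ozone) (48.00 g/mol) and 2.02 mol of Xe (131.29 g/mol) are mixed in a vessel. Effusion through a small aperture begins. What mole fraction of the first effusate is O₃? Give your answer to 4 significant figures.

0.5958

The effusion rate of species i is ∝ p_i/√M_i ∝ n_i/√M_i.
x_O₃(eff) = (n_O₃/√M_O₃) / (n_O₃/√M_O₃ + n_Xe/√M_Xe)
= (1.80/√48.00) / (1.80/√48.00 + 2.02/√131.29) = 0.2598/(0.2598 + 0.1763) = 0.5958.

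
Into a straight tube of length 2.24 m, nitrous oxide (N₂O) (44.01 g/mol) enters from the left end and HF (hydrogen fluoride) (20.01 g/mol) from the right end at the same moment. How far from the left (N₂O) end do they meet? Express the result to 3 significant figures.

0.902 m

Graham's law gives d_N₂O/d_HF = rate_N₂O/rate_HF = √(M_HF/M_N₂O) = √(20.01/44.01) = 0.6743.
With d_N₂O + d_HF = 2.24 m, d_HF = 2.24/(1 + 0.6743) = 1.338 m.
d_N₂O = 2.24 − 1.338 = 0.902 m.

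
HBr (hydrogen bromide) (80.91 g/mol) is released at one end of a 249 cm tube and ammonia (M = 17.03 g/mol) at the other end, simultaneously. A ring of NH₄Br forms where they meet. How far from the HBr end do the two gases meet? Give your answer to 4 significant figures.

78.31 cm

Graham's law gives d_HBr/d_NH₃ = rate_HBr/rate_NH₃ = √(M_NH₃/M_HBr) = √(17.03/80.91) = 0.4588.
With d_HBr + d_NH₃ = 249 cm, d_NH₃ = 249/(1 + 0.4588) = 170.7 cm.
d_HBr = 249 − 170.7 = 78.31 cm.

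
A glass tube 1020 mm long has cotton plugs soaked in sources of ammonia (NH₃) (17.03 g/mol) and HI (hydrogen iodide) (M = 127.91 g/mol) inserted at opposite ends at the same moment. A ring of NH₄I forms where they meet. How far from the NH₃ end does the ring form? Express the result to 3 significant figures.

In equal time, each gas travels a distance ∝ its rate ∝ 1/√M, so d_NH₃/d_HI = √(M_HI/M_NH₃) = √(127.91/17.03) = 2.741.
With d_NH₃ + d_HI = 1020 mm, d_HI = 1020/(1 + 2.741) = 272.7 mm.
d_NH₃ = 1020 − 272.7 = 747 mm.

747 mm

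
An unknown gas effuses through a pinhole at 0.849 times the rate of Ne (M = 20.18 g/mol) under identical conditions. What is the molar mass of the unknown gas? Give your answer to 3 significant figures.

From Graham's law, rate_X/rate_Ne = √(M_Ne/M_X).
0.849 = √(20.18/M_X)
M_X = 20.18 / 0.849² = 20.18 / 0.7208 = 28.0 g/mol

28.0 g/mol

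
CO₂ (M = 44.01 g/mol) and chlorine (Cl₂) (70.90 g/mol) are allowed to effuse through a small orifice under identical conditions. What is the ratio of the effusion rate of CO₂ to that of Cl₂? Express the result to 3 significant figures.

Using Graham's law: rate_CO₂/rate_Cl₂ = √(M_Cl₂/M_CO₂) = √(70.90/44.01) = √1.611 = 1.27.

1.27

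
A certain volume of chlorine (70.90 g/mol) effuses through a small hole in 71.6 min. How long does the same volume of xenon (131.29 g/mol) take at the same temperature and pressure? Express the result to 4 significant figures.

Since effusion rate ∝ 1/√M, t_Xe/t_Cl₂ = √(M_Xe/M_Cl₂) = √(131.29/70.90) = √1.852 = 1.361.
So the time for Xe is 71.6 × 1.361 = 97.43 min.

97.43 min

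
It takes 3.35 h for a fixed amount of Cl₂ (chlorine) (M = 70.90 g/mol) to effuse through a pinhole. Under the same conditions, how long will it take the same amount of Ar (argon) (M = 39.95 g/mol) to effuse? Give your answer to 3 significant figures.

2.51 h

From Graham's law, t_Ar/t_Cl₂ = √(M_Ar/M_Cl₂) = √(39.95/70.90) = √0.5635 = 0.7506.
So the time for Ar is 3.35 × 0.7506 = 2.51 h.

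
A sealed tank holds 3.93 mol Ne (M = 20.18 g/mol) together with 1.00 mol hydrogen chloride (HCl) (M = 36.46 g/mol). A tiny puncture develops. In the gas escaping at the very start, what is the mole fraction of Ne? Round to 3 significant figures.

Rate_i ∝ x_i/√M_i (Graham's law weighted by mole fraction), so the effusate composition follows n_i/√M_i.
So x_Ne in the escaping gas = (n_Ne/√M_Ne) / Σ(n_i/√M_i)
= (3.93/√20.18) / (3.93/√20.18 + 1.00/√36.46) = 0.8748/(0.8748 + 0.1656) = 0.841.

0.841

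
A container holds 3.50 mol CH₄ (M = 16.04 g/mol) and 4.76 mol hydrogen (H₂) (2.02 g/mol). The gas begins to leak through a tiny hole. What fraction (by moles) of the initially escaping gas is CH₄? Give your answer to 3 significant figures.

Rate_i ∝ x_i/√M_i (Graham's law weighted by mole fraction), so the effusate composition follows n_i/√M_i.
x_CH₄(eff) = (n_CH₄/√M_CH₄) / (n_CH₄/√M_CH₄ + n_H₂/√M_H₂)
= (3.50/√16.04) / (3.50/√16.04 + 4.76/√2.02) = 0.8739/(0.8739 + 3.349) = 0.207.

0.207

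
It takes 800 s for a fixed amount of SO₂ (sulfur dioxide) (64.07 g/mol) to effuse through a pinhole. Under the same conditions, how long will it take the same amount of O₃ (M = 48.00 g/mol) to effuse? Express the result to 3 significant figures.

Using Graham's law: t_O₃/t_SO₂ = √(M_O₃/M_SO₂) = √(48.00/64.07) = √0.7492 = 0.8656.
So the time for O₃ is 800 × 0.8656 = 692 s.

692 s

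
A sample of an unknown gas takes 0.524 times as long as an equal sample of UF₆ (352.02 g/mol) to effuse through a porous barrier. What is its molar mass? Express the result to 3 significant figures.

Since effusion rate ∝ 1/√M, t_X/t_UF₆ = √(M_X/M_UF₆).
0.524 = √(M_X/352.02)
M_X = 352.02 × 0.524² = 352.02 × 0.2746 = 96.7 g/mol

96.7 g/mol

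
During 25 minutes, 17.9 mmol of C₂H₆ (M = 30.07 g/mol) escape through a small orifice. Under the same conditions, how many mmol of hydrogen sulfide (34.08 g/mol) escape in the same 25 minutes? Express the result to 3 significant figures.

16.8 mmol

Graham's law gives rate_H₂S/rate_C₂H₆ = √(M_C₂H₆/M_H₂S) = √(30.07/34.08) = √0.8823 = 0.9393.
So the amount for H₂S is 17.9 × 0.9393 = 16.8 mmol.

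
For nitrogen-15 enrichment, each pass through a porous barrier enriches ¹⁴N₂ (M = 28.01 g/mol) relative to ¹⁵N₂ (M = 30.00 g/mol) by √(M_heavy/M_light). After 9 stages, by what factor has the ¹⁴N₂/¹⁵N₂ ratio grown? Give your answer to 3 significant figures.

Each stage multiplies the ratio by α = √(30.00/28.01), so after 9 stages the overall factor is α^9 = (30.00/28.01)^(9/2).
= 1.07105^(9/2) = 1.36.

1.36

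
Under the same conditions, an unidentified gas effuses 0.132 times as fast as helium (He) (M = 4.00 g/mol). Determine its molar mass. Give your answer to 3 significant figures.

230 g/mol

By Graham's law, rate_X/rate_He = √(M_He/M_X).
0.132 = √(4.00/M_X)
M_X = 4.00 / 0.132² = 4.00 / 0.01742 = 230 g/mol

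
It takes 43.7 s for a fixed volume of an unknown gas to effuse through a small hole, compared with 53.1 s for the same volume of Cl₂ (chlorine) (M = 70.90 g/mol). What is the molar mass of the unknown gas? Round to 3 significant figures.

From Graham's law, t_X/t_Cl₂ = √(M_X/M_Cl₂).
43.7/53.1 = 0.8230 = √(M_X/70.90)
M_X = 70.90 × 0.8230² = 70.90 × 0.6773 = 48.0 g/mol

48.0 g/mol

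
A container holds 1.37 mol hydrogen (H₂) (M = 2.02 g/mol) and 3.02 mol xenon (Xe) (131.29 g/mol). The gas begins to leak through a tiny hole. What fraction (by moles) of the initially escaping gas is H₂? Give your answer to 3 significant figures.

The effusion rate of species i is ∝ p_i/√M_i ∝ n_i/√M_i.
Mole fraction of H₂ in the effusate = (n_H₂/√M_H₂) / (n_H₂/√M_H₂ + n_Xe/√M_Xe)
= (1.37/√2.02) / (1.37/√2.02 + 3.02/√131.29) = 0.9639/(0.9639 + 0.2636) = 0.785.

0.785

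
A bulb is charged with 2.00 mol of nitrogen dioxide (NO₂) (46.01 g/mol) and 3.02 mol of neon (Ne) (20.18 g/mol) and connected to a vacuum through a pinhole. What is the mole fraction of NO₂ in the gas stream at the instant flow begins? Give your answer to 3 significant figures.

0.305

Each component's effusion rate ∝ (its partial pressure)·(1/√M) ∝ n_i/√M_i.
x_NO₂(eff) = (n_NO₂/√M_NO₂) / (n_NO₂/√M_NO₂ + n_Ne/√M_Ne)
= (2.00/√46.01) / (2.00/√46.01 + 3.02/√20.18) = 0.2949/(0.2949 + 0.6723) = 0.305.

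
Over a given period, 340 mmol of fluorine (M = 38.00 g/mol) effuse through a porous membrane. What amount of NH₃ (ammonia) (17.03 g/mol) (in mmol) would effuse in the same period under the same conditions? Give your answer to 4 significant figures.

507.9 mmol

Graham's law gives rate_NH₃/rate_F₂ = √(M_F₂/M_NH₃) = √(38.00/17.03) = √2.231 = 1.494.
So the amount for NH₃ is 340 × 1.494 = 507.9 mmol.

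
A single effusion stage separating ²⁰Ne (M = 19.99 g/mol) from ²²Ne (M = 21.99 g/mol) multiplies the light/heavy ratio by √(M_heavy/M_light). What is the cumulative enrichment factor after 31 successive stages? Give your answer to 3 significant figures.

4.38

After 31 stages the ratio has grown by (√(21.99/19.99))^31 = (21.99/19.99)^(31/2).
= 1.10005^(31/2) = 4.38.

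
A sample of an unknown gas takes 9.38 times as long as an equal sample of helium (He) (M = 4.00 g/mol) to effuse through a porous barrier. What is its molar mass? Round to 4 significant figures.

Since effusion rate ∝ 1/√M, t_X/t_He = √(M_X/M_He).
9.38 = √(M_X/4.00)
M_X = 4.00 × 9.38² = 4.00 × 87.98 = 351.9 g/mol

351.9 g/mol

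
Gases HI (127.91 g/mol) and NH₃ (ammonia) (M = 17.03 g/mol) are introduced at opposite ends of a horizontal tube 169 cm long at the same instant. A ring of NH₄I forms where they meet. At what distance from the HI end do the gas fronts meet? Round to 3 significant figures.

The fronts meet when d_HI + d_NH₃ = L with d_HI/d_NH₃ = √(M_NH₃/M_HI) (Graham's law). Here √(M_NH₃/M_HI) = √(17.03/127.91) = 0.3649.
With d_HI + d_NH₃ = 169 cm, d_NH₃ = 169/(1 + 0.3649) = 123.8 cm.
d_HI = 169 − 123.8 = 45.2 cm.

45.2 cm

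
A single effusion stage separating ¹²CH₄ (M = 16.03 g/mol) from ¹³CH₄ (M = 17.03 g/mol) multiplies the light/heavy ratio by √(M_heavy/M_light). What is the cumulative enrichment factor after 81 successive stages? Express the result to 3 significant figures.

11.6

Each stage multiplies the ratio by α = √(17.03/16.03), so after 81 stages the overall factor is α^81 = (17.03/16.03)^(81/2).
= 1.06238^(81/2) = 11.6.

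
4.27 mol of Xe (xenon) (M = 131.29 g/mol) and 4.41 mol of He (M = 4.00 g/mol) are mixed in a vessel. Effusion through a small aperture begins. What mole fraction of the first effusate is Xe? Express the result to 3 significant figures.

0.145

The effusion rate of species i is ∝ p_i/√M_i ∝ n_i/√M_i.
x_Xe(eff) = (n_Xe/√M_Xe) / (n_Xe/√M_Xe + n_He/√M_He)
= (4.27/√131.29) / (4.27/√131.29 + 4.41/√4.00) = 0.3727/(0.3727 + 2.205) = 0.145.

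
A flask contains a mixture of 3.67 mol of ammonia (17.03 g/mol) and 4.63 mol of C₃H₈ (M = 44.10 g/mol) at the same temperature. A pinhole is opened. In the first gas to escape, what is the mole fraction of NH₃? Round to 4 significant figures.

Each component's effusion rate ∝ (its partial pressure)·(1/√M) ∝ n_i/√M_i.
x_NH₃(eff) = (n_NH₃/√M_NH₃) / (n_NH₃/√M_NH₃ + n_C₃H₈/√M_C₃H₈)
= (3.67/√17.03) / (3.67/√17.03 + 4.63/√44.10) = 0.8893/(0.8893 + 0.6972) = 0.5605.

0.5605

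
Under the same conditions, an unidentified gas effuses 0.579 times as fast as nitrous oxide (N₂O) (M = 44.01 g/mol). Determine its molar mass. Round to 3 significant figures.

From Graham's law, rate_X/rate_N₂O = √(M_N₂O/M_X).
0.579 = √(44.01/M_X)
M_X = 44.01 / 0.579² = 44.01 / 0.3352 = 131 g/mol

131 g/mol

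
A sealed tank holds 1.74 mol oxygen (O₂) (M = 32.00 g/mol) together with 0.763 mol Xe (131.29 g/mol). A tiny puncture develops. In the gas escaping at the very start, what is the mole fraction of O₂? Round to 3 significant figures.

Each component's effusion rate ∝ (its partial pressure)·(1/√M) ∝ n_i/√M_i.
Mole fraction of O₂ in the effusate = (n_O₂/√M_O₂) / (n_O₂/√M_O₂ + n_Xe/√M_Xe)
= (1.74/√32.00) / (1.74/√32.00 + 0.763/√131.29) = 0.3076/(0.3076 + 0.06659) = 0.822.

0.822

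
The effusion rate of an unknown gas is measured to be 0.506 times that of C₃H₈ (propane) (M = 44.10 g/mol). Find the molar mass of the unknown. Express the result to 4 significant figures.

From Graham's law, rate_X/rate_C₃H₈ = √(M_C₃H₈/M_X).
0.506 = √(44.10/M_X)
M_X = 44.10 / 0.506² = 44.10 / 0.2560 = 172.2 g/mol

172.2 g/mol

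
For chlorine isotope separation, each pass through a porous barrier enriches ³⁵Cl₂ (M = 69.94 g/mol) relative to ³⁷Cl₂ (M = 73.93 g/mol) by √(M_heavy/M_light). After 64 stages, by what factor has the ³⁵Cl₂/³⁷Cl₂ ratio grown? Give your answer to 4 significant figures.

The single-stage factor is √(M_heavy/M_light), so 64 stages give [√(73.93/69.94)]^64 = (73.93/69.94)^(64/2).
= 1.05705^32 = 5.903.

5.903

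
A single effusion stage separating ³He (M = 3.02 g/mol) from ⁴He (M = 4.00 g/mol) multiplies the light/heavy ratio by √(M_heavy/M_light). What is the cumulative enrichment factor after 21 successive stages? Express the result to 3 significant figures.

Each stage multiplies the ratio by α = √(4.00/3.02), so after 21 stages the overall factor is α^21 = (4.00/3.02)^(21/2).
= 1.32450^(21/2) = 19.1.

19.1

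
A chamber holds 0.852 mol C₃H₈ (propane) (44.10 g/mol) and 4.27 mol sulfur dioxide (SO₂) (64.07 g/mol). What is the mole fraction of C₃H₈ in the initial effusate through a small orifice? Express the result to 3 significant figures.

0.194

The effusion rate of species i is ∝ p_i/√M_i ∝ n_i/√M_i.
So x_C₃H₈ in the escaping gas = (n_C₃H₈/√M_C₃H₈) / Σ(n_i/√M_i)
= (0.852/√44.10) / (0.852/√44.10 + 4.27/√64.07) = 0.1283/(0.1283 + 0.5335) = 0.194.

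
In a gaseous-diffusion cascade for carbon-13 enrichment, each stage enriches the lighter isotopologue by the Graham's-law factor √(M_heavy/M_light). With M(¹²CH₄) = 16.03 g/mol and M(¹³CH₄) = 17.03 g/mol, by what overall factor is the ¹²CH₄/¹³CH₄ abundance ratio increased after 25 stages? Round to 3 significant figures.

Overall factor = α^25 with α = √(17.03/16.03), i.e. (17.03/16.03)^(25/2).
= 1.06238^(25/2) = 2.13.

2.13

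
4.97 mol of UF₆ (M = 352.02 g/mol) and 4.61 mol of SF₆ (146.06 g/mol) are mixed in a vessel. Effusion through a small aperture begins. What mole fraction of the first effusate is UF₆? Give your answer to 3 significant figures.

Rate_i ∝ x_i/√M_i (Graham's law weighted by mole fraction), so the effusate composition follows n_i/√M_i.
Mole fraction of UF₆ in the effusate = (n_UF₆/√M_UF₆) / (n_UF₆/√M_UF₆ + n_SF₆/√M_SF₆)
= (4.97/√352.02) / (4.97/√352.02 + 4.61/√146.06) = 0.2649/(0.2649 + 0.3814) = 0.410.

0.410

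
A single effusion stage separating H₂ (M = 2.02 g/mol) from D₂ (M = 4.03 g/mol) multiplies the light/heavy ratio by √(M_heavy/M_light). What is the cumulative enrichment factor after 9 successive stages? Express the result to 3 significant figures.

22.4

After 9 stages the ratio has grown by (√(4.03/2.02))^9 = (4.03/2.02)^(9/2).
= 1.99505^(9/2) = 22.4.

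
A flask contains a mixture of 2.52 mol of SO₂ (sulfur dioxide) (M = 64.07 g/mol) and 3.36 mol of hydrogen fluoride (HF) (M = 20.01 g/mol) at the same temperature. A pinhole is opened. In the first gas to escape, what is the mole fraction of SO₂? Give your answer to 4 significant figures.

The effusion rate of species i is ∝ p_i/√M_i ∝ n_i/√M_i.
So x_SO₂ in the escaping gas = (n_SO₂/√M_SO₂) / Σ(n_i/√M_i)
= (2.52/√64.07) / (2.52/√64.07 + 3.36/√20.01) = 0.3148/(0.3148 + 0.7511) = 0.2953.

0.2953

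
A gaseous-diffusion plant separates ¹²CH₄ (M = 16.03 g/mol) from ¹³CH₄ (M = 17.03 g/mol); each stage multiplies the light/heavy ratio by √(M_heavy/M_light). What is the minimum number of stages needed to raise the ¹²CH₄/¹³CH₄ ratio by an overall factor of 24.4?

106

With α = √(17.03/16.03) per stage, ln α = ½ ln(1.06238) = 0.03026.
Need α^N ≥ 24.4 ⇒ N ≥ ln(24.4) / ln α = 3.195 / 0.03026 = 105.58.
Minimum whole number of stages: N = 106.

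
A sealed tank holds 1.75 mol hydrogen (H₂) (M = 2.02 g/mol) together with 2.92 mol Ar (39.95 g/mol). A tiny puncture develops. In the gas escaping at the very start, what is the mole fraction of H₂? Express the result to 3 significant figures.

Each component's effusion rate ∝ (its partial pressure)·(1/√M) ∝ n_i/√M_i.
Mole fraction of H₂ in the effusate = (n_H₂/√M_H₂) / (n_H₂/√M_H₂ + n_Ar/√M_Ar)
= (1.75/√2.02) / (1.75/√2.02 + 2.92/√39.95) = 1.231/(1.231 + 0.4620) = 0.727.

0.727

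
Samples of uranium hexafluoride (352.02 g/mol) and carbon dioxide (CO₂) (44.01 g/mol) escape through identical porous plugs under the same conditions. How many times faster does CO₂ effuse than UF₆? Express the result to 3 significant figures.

2.83

Using Graham's law: rate_CO₂/rate_UF₆ = √(M_UF₆/M_CO₂) = √(352.02/44.01) = √7.999 = 2.83.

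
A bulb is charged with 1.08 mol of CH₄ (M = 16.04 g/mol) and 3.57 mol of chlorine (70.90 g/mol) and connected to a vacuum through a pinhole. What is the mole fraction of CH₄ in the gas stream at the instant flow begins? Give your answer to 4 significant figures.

0.3888

The effusion rate of species i is ∝ p_i/√M_i ∝ n_i/√M_i.
x_CH₄(eff) = (n_CH₄/√M_CH₄) / (n_CH₄/√M_CH₄ + n_Cl₂/√M_Cl₂)
= (1.08/√16.04) / (1.08/√16.04 + 3.57/√70.90) = 0.2697/(0.2697 + 0.4240) = 0.3888.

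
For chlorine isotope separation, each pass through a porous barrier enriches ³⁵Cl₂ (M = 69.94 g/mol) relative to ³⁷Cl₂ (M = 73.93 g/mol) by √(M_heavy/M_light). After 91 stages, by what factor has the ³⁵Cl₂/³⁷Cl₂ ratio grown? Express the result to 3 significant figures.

After 91 stages the ratio has grown by (√(73.93/69.94))^91 = (73.93/69.94)^(91/2).
= 1.05705^(91/2) = 12.5.

12.5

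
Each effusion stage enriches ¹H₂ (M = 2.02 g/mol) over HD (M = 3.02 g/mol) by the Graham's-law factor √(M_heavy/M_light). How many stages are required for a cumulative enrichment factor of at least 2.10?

With α = √(3.02/2.02) per stage, ln α = ½ ln(1.49505) = 0.2011.
Need α^N ≥ 2.10 ⇒ N ≥ ln(2.10) / ln α = 0.7419 / 0.2011 = 3.69.
Minimum whole number of stages: N = 4.

4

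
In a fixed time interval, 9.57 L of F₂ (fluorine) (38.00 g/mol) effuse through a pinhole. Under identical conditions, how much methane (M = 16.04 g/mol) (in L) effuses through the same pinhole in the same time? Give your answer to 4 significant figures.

By Graham's law, rate_CH₄/rate_F₂ = √(M_F₂/M_CH₄) = √(38.00/16.04) = √2.369 = 1.539.
So the volume for CH₄ is 9.57 × 1.539 = 14.73 L.

14.73 L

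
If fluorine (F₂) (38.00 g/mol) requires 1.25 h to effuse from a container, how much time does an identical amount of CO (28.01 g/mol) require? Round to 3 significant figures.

Graham's law gives t_CO/t_F₂ = √(M_CO/M_F₂) = √(28.01/38.00) = √0.7371 = 0.8585.
So the time for CO is 1.25 × 0.8585 = 1.07 h.

1.07 h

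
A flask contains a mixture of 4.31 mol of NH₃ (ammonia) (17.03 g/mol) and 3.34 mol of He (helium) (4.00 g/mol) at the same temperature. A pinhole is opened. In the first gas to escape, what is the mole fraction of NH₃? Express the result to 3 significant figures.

Each component's effusion rate ∝ (its partial pressure)·(1/√M) ∝ n_i/√M_i.
So x_NH₃ in the escaping gas = (n_NH₃/√M_NH₃) / Σ(n_i/√M_i)
= (4.31/√17.03) / (4.31/√17.03 + 3.34/√4.00) = 1.044/(1.044 + 1.670) = 0.385.

0.385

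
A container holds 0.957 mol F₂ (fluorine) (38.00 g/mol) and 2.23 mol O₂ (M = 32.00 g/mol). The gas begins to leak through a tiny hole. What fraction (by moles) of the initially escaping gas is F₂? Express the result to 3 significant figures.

0.283

The effusion rate of species i is ∝ p_i/√M_i ∝ n_i/√M_i.
Mole fraction of F₂ in the effusate = (n_F₂/√M_F₂) / (n_F₂/√M_F₂ + n_O₂/√M_O₂)
= (0.957/√38.00) / (0.957/√38.00 + 2.23/√32.00) = 0.1552/(0.1552 + 0.3942) = 0.283.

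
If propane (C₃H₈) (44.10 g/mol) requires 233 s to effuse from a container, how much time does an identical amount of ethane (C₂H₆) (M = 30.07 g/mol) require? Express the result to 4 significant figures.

192.4 s

Since effusion rate ∝ 1/√M, t_C₂H₆/t_C₃H₈ = √(M_C₂H₆/M_C₃H₈) = √(30.07/44.10) = √0.6819 = 0.8257.
So the time for C₂H₆ is 233 × 0.8257 = 192.4 s.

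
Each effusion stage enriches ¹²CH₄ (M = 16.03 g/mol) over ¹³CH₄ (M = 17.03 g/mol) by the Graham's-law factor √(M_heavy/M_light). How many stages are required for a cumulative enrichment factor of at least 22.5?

Per stage α = (17.03/16.03)^(1/2) = 1.06238^0.5, giving ln α = 0.03026.
Need α^N ≥ 22.5 ⇒ N ≥ ln(22.5) / ln α = 3.114 / 0.03026 = 102.90.
So at least 103 stages are needed.

103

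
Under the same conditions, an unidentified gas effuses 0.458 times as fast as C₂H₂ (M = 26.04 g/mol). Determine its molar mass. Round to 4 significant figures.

By Graham's law, rate_X/rate_C₂H₂ = √(M_C₂H₂/M_X).
0.458 = √(26.04/M_X)
M_X = 26.04 / 0.458² = 26.04 / 0.2098 = 124.1 g/mol

124.1 g/mol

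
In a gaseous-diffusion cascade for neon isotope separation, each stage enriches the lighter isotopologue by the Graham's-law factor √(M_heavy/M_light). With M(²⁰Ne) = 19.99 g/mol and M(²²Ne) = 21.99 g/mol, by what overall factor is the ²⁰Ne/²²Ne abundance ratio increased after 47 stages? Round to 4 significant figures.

9.401

Overall factor = α^47 with α = √(21.99/19.99), i.e. (21.99/19.99)^(47/2).
= 1.10005^(47/2) = 9.401.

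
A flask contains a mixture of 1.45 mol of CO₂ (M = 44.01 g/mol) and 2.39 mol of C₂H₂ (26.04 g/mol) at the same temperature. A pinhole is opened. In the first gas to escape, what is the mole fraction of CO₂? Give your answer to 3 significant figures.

0.318

Each component's effusion rate ∝ (its partial pressure)·(1/√M) ∝ n_i/√M_i.
x_CO₂(eff) = (n_CO₂/√M_CO₂) / (n_CO₂/√M_CO₂ + n_C₂H₂/√M_C₂H₂)
= (1.45/√44.01) / (1.45/√44.01 + 2.39/√26.04) = 0.2186/(0.2186 + 0.4684) = 0.318.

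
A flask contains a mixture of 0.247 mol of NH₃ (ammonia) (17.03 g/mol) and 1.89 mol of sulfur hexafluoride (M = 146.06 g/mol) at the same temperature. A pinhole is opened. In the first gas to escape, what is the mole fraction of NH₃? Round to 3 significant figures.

0.277

Each component's effusion rate ∝ (its partial pressure)·(1/√M) ∝ n_i/√M_i.
So x_NH₃ in the escaping gas = (n_NH₃/√M_NH₃) / Σ(n_i/√M_i)
= (0.247/√17.03) / (0.247/√17.03 + 1.89/√146.06) = 0.05985/(0.05985 + 0.1564) = 0.277.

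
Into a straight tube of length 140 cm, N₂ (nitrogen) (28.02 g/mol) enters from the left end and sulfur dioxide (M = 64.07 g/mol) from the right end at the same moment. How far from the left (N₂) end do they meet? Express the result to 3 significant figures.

84.3 cm

In equal time, each gas travels a distance ∝ its rate ∝ 1/√M, so d_N₂/d_SO₂ = √(M_SO₂/M_N₂) = √(64.07/28.02) = 1.512.
With d_N₂ + d_SO₂ = 140 cm, d_SO₂ = 140/(1 + 1.512) = 55.73 cm.
d_N₂ = 140 − 55.73 = 84.3 cm.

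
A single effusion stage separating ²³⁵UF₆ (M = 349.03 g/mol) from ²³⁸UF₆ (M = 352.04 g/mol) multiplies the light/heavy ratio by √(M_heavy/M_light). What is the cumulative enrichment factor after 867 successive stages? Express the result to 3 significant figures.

41.4

Each stage multiplies the ratio by α = √(352.04/349.03), so after 867 stages the overall factor is α^867 = (352.04/349.03)^(867/2).
= 1.00862^(867/2) = 41.4.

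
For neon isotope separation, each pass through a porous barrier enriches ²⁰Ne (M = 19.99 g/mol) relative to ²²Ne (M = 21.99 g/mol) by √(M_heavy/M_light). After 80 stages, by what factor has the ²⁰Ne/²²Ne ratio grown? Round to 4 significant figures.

45.34

Overall factor = α^80 with α = √(21.99/19.99), i.e. (21.99/19.99)^(80/2).
= 1.10005^40 = 45.34.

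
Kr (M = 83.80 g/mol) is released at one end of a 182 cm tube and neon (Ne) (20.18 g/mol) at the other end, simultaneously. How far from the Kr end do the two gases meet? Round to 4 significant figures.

Distances travelled in equal time are proportional to diffusion rates, so d_Kr/d_Ne = √(M_Ne/M_Kr) = √(20.18/83.80) = 0.4907.
With d_Kr + d_Ne = 182 cm, d_Ne = 182/(1 + 0.4907) = 122.1 cm.
d_Kr = 182 − 122.1 = 59.91 cm.

59.91 cm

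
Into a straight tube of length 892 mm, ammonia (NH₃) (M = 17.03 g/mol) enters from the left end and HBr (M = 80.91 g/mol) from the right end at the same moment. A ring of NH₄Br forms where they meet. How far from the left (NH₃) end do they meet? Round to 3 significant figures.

Distances travelled in equal time are proportional to diffusion rates, so d_NH₃/d_HBr = √(M_HBr/M_NH₃) = √(80.91/17.03) = 2.180.
With d_NH₃ + d_HBr = 892 mm, d_HBr = 892/(1 + 2.180) = 280.5 mm.
d_NH₃ = 892 − 280.5 = 611 mm.

611 mm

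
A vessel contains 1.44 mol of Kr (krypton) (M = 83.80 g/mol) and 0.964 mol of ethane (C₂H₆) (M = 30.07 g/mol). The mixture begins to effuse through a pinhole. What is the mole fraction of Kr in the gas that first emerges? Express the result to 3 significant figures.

0.472

Rate_i ∝ x_i/√M_i (Graham's law weighted by mole fraction), so the effusate composition follows n_i/√M_i.
So x_Kr in the escaping gas = (n_Kr/√M_Kr) / Σ(n_i/√M_i)
= (1.44/√83.80) / (1.44/√83.80 + 0.964/√30.07) = 0.1573/(0.1573 + 0.1758) = 0.472.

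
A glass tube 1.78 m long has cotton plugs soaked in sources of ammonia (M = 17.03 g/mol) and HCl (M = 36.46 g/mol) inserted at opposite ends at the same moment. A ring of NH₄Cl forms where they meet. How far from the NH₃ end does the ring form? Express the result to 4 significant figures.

1.057 m

Graham's law gives d_NH₃/d_HCl = rate_NH₃/rate_HCl = √(M_HCl/M_NH₃) = √(36.46/17.03) = 1.463.
With d_NH₃ + d_HCl = 1.78 m, d_HCl = 1.78/(1 + 1.463) = 0.7226 m.
d_NH₃ = 1.78 − 0.7226 = 1.057 m.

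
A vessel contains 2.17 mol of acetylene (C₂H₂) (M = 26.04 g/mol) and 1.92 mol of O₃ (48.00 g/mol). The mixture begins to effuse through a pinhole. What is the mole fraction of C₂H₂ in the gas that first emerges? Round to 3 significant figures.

0.605

Effusion rate of each component ∝ n_i/√M_i (partial pressure × 1/√M).
x_C₂H₂(eff) = (n_C₂H₂/√M_C₂H₂) / (n_C₂H₂/√M_C₂H₂ + n_O₃/√M_O₃)
= (2.17/√26.04) / (2.17/√26.04 + 1.92/√48.00) = 0.4252/(0.4252 + 0.2771) = 0.605.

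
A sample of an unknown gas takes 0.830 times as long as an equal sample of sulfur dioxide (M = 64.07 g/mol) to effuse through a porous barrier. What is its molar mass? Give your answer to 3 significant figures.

Graham's law gives t_X/t_SO₂ = √(M_X/M_SO₂).
0.830 = √(M_X/64.07)
M_X = 64.07 × 0.830² = 64.07 × 0.6889 = 44.1 g/mol

44.1 g/mol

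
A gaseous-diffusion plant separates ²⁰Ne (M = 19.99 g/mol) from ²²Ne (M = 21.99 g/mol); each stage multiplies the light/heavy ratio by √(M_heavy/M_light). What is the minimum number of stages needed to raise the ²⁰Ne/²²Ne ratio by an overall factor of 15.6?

58

With α = √(21.99/19.99) per stage, ln α = ½ ln(1.10005) = 0.04768.
Need α^N ≥ 15.6 ⇒ N ≥ ln(15.6) / ln α = 2.747 / 0.04768 = 57.62.
Rounding up, N = 58 stages.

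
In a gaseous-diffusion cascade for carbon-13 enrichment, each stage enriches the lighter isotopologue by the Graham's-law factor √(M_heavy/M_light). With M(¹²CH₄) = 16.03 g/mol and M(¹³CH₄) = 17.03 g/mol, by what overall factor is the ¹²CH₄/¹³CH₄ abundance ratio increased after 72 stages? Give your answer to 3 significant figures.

8.83

Each stage multiplies the ratio by α = √(17.03/16.03), so after 72 stages the overall factor is α^72 = (17.03/16.03)^(72/2).
= 1.06238^36 = 8.83.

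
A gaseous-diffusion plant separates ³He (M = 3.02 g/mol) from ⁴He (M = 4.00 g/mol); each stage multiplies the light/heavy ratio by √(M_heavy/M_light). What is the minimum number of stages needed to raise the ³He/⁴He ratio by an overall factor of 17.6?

21

Per stage α = (4.00/3.02)^(1/2) = 1.32450^0.5, giving ln α = 0.1405.
Need α^N ≥ 17.6 ⇒ N ≥ ln(17.6) / ln α = 2.868 / 0.1405 = 20.41.
So at least 21 stages are needed.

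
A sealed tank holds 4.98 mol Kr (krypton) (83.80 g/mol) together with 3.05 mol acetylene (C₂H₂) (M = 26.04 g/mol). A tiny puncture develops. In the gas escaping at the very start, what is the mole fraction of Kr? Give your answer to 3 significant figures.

The effusion rate of species i is ∝ p_i/√M_i ∝ n_i/√M_i.
Mole fraction of Kr in the effusate = (n_Kr/√M_Kr) / (n_Kr/√M_Kr + n_C₂H₂/√M_C₂H₂)
= (4.98/√83.80) / (4.98/√83.80 + 3.05/√26.04) = 0.5440/(0.5440 + 0.5977) = 0.476.

0.476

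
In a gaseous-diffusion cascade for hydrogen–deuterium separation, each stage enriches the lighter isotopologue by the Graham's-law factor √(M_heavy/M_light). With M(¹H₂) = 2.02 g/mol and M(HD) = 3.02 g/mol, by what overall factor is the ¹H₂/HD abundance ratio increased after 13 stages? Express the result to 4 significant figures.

The single-stage factor is √(M_heavy/M_light), so 13 stages give [√(3.02/2.02)]^13 = (3.02/2.02)^(13/2).
= 1.49505^(13/2) = 13.65.

13.65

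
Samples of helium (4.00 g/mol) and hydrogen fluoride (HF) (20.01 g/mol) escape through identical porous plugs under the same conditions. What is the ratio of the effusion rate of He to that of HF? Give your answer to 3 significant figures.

By Graham's law, rate_He/rate_HF = √(M_HF/M_He) = √(20.01/4.00) = √5.003 = 2.24.

2.24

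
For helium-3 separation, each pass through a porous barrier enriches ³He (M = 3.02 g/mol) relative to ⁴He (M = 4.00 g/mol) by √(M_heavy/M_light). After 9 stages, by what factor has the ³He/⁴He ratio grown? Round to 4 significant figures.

3.542

Each stage multiplies the ratio by α = √(4.00/3.02), so after 9 stages the overall factor is α^9 = (4.00/3.02)^(9/2).
= 1.32450^(9/2) = 3.542.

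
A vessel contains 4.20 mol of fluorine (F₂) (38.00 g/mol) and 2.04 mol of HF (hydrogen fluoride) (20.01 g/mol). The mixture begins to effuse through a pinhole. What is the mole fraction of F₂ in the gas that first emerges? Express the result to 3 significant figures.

Each component's effusion rate ∝ (its partial pressure)·(1/√M) ∝ n_i/√M_i.
So x_F₂ in the escaping gas = (n_F₂/√M_F₂) / Σ(n_i/√M_i)
= (4.20/√38.00) / (4.20/√38.00 + 2.04/√20.01) = 0.6813/(0.6813 + 0.4560) = 0.599.

0.599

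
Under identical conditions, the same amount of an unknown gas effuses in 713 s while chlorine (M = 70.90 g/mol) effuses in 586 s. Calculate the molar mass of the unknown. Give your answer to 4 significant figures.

Graham's law gives t_X/t_Cl₂ = √(M_X/M_Cl₂).
713/586 = 1.217 = √(M_X/70.90)
M_X = 70.90 × 1.217² = 70.90 × 1.480 = 105.0 g/mol

105.0 g/mol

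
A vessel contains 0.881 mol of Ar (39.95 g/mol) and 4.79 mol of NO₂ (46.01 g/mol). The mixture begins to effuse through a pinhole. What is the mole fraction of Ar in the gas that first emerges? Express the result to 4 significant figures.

0.1648

Each component's effusion rate ∝ (its partial pressure)·(1/√M) ∝ n_i/√M_i.
Mole fraction of Ar in the effusate = (n_Ar/√M_Ar) / (n_Ar/√M_Ar + n_NO₂/√M_NO₂)
= (0.881/√39.95) / (0.881/√39.95 + 4.79/√46.01) = 0.1394/(0.1394 + 0.7062) = 0.1648.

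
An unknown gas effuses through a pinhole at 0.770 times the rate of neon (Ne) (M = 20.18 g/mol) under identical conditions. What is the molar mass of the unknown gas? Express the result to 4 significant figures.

34.04 g/mol

Since effusion rate ∝ 1/√M, rate_X/rate_Ne = √(M_Ne/M_X).
0.770 = √(20.18/M_X)
M_X = 20.18 / 0.770² = 20.18 / 0.5929 = 34.04 g/mol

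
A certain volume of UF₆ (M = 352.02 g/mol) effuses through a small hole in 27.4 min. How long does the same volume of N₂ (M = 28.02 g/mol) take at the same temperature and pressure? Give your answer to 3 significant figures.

7.73 min

By Graham's law, t_N₂/t_UF₆ = √(M_N₂/M_UF₆) = √(28.02/352.02) = √0.07960 = 0.2821.
So the time for N₂ is 27.4 × 0.2821 = 7.73 min.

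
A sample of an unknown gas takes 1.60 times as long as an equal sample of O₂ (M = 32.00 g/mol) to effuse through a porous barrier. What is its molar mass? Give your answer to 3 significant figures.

Since effusion rate ∝ 1/√M, t_X/t_O₂ = √(M_X/M_O₂).
1.60 = √(M_X/32.00)
M_X = 32.00 × 1.60² = 32.00 × 2.560 = 81.9 g/mol

81.9 g/mol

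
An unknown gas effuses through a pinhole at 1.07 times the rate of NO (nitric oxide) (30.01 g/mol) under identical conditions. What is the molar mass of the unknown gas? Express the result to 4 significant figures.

From Graham's law, rate_X/rate_NO = √(M_NO/M_X).
1.07 = √(30.01/M_X)
M_X = 30.01 / 1.07² = 30.01 / 1.145 = 26.21 g/mol

26.21 g/mol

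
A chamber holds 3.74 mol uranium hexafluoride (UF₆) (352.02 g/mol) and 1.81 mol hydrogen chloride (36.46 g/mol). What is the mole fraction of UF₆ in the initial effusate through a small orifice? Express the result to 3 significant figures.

0.399

The effusion rate of species i is ∝ p_i/√M_i ∝ n_i/√M_i.
So x_UF₆ in the escaping gas = (n_UF₆/√M_UF₆) / Σ(n_i/√M_i)
= (3.74/√352.02) / (3.74/√352.02 + 1.81/√36.46) = 0.1993/(0.1993 + 0.2998) = 0.399.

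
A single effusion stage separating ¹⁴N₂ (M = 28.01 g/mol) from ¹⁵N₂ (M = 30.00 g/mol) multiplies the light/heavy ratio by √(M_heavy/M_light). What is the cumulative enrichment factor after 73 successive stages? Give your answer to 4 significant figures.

12.25

Overall factor = α^73 with α = √(30.00/28.01), i.e. (30.00/28.01)^(73/2).
= 1.07105^(73/2) = 12.25.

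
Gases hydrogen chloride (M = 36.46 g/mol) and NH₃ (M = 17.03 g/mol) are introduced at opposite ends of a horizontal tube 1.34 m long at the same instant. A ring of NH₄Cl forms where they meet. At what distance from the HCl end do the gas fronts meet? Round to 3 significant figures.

0.544 m

In equal time, each gas travels a distance ∝ its rate ∝ 1/√M, so d_HCl/d_NH₃ = √(M_NH₃/M_HCl) = √(17.03/36.46) = 0.6834.
With d_HCl + d_NH₃ = 1.34 m, d_NH₃ = 1.34/(1 + 0.6834) = 0.7960 m.
d_HCl = 1.34 − 0.7960 = 0.544 m.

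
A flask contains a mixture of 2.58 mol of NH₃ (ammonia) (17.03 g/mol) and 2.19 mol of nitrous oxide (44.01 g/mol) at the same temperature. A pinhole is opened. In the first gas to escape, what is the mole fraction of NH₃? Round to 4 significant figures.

Effusion rate of each component ∝ n_i/√M_i (partial pressure × 1/√M).
Mole fraction of NH₃ in the effusate = (n_NH₃/√M_NH₃) / (n_NH₃/√M_NH₃ + n_N₂O/√M_N₂O)
= (2.58/√17.03) / (2.58/√17.03 + 2.19/√44.01) = 0.6252/(0.6252 + 0.3301) = 0.6544.

0.6544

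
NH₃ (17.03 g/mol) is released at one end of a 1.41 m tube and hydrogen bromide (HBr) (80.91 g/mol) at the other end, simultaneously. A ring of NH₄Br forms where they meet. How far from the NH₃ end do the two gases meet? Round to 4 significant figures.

Distances travelled in equal time are proportional to diffusion rates, so d_NH₃/d_HBr = √(M_HBr/M_NH₃) = √(80.91/17.03) = 2.180.
With d_NH₃ + d_HBr = 1.41 m, d_HBr = 1.41/(1 + 2.180) = 0.4434 m.
d_NH₃ = 1.41 − 0.4434 = 0.9666 m.

0.9666 m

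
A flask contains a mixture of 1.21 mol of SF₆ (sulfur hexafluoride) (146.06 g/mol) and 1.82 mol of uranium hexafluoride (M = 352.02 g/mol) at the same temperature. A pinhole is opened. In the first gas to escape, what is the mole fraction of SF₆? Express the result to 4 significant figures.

The effusion rate of species i is ∝ p_i/√M_i ∝ n_i/√M_i.
x_SF₆(eff) = (n_SF₆/√M_SF₆) / (n_SF₆/√M_SF₆ + n_UF₆/√M_UF₆)
= (1.21/√146.06) / (1.21/√146.06 + 1.82/√352.02) = 0.1001/(0.1001 + 0.09700) = 0.5079.

0.5079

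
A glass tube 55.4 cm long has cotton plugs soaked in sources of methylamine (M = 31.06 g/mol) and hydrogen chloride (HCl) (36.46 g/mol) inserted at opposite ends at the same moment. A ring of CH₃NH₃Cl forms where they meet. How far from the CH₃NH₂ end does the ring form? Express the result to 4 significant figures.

Graham's law gives d_CH₃NH₂/d_HCl = rate_CH₃NH₂/rate_HCl = √(M_HCl/M_CH₃NH₂) = √(36.46/31.06) = 1.083.
With d_CH₃NH₂ + d_HCl = 55.4 cm, d_HCl = 55.4/(1 + 1.083) = 26.59 cm.
d_CH₃NH₂ = 55.4 − 26.59 = 28.81 cm.

28.81 cm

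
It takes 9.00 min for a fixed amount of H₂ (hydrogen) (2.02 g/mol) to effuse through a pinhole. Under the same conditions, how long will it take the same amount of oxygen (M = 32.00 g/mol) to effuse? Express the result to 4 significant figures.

35.82 min

From Graham's law, t_O₂/t_H₂ = √(M_O₂/M_H₂) = √(32.00/2.02) = √15.84 = 3.980.
So the time for O₂ is 9.00 × 3.980 = 35.82 min.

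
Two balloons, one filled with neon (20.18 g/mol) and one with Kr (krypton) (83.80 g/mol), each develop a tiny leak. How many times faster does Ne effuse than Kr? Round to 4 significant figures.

Since effusion rate ∝ 1/√M, rate_Ne/rate_Kr = √(M_Kr/M_Ne) = √(83.80/20.18) = √4.153 = 2.038.

2.038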